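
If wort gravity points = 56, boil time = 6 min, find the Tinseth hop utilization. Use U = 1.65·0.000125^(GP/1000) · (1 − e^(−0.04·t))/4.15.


bigness = 1.65·0.000125^(56/1000) = 0.9975
boil_factor = (1 − e^(−0.04·6))/4.15 = 0.0514
U = 0.9975 · 0.0514

0.0513


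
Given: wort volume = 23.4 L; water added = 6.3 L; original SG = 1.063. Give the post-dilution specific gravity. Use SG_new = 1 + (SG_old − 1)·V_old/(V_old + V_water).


pts = (1.063 − 1)·1000·23.4/(23.4 + 6.3) = 49.6364
SG_new = 1 + 49.6364/1000

1.0496


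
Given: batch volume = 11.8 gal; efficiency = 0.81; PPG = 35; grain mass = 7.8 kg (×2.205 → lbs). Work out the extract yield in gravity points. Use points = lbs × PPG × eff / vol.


lbs = 7.8 × 2.205 = 17.1990
points = 17.1990 × 35 × 0.81 / 11.8

41.3213 points


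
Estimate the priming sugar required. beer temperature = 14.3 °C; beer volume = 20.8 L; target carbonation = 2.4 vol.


residual = 14.695·(0.01821 + 0.09011·e^(−0.04·T));  sugar = (target − residual)·4.0·V
residual = 14.695·(0.01821 + 0.09011·e^(−0.04·14.3)) = 1.0149
sugar = (2.4 − 1.0149)·4.0·20.8

115.2362 g


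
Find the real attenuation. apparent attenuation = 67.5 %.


RA = AA · 0.8192
RA = 67.5 · 0.8192

55.2960 %


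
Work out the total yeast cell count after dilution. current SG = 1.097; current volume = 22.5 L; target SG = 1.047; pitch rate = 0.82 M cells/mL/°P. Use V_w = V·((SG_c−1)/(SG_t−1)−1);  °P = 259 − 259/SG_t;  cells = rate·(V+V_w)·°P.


V_w = 22.5·((1.097−1)/(1.047−1)−1) = 23.9362
V_final = 22.5 + 23.9362 = 46.4362
°P = 259 − 259/1.047 = 11.6266
cells = 0.82·46.4362·11.6266

442.7119 billion cells


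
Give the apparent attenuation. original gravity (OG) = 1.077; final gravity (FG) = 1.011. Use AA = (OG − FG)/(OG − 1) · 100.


AA = (1.077 − 1.011)/(1.077 − 1) · 100

85.7143 %


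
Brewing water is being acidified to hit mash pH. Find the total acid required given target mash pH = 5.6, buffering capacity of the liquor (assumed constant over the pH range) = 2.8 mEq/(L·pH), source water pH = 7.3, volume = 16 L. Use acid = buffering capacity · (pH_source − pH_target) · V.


acid = 2.8 · (7.3 − 5.6) · 16

76.1600 mEq


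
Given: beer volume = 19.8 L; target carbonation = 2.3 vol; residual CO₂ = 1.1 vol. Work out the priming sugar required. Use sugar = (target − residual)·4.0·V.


sugar = (2.3 − 1.1)·4.0·19.8

95.0400 g


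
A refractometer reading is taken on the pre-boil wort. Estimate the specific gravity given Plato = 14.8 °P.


SG = 259/(259 − P)
SG = 259/(259 − 14.8)

1.0606


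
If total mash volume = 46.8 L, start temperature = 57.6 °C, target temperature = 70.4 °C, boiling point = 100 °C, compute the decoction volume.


V_dec = V_total·(T_target − T_start)/(T_boil − T_start)
V_dec = 46.8·(70.4 − 57.6)/(100 − 57.6)

14.1283 L


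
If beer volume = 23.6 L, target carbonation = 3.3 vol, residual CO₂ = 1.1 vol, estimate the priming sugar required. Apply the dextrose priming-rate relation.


sugar = (target − residual)·4.0·V
sugar = (3.3 − 1.1)·4.0·23.6

207.6800 g


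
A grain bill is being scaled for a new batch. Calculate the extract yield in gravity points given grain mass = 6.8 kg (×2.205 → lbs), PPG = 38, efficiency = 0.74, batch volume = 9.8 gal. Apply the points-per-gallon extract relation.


points = lbs × PPG × eff / vol
lbs = 6.8 × 2.205 = 14.9940
points = 14.9940 × 38 × 0.74 / 9.8

43.0236 points


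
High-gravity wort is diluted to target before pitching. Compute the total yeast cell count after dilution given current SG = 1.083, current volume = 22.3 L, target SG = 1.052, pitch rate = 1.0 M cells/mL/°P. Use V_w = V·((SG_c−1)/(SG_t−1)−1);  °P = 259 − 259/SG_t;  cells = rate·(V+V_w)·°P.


V_w = 22.3·((1.083−1)/(1.052−1)−1) = 13.2942
V_final = 22.3 + 13.2942 = 35.5942
°P = 259 − 259/1.052 = 12.8023
cells = 1.0·35.5942·12.8023

455.6874 billion cells


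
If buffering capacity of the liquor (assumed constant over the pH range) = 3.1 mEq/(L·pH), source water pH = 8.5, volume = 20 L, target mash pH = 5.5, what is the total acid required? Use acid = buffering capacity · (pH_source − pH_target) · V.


acid = 3.1 · (8.5 − 5.5) · 20

186.0000 mEq


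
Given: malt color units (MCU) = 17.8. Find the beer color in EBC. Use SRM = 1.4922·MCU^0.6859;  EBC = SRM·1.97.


SRM = 1.4922·17.8^0.6859 = 10.7520
EBC = 10.7520·1.97

21.1815 EBC


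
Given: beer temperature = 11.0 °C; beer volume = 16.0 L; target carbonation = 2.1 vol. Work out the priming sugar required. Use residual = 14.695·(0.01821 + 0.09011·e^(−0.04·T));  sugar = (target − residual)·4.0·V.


residual = 14.695·(0.01821 + 0.09011·e^(−0.04·11.0)) = 1.1204
sugar = (2.1 − 1.1204)·4.0·16.0

62.6939 g


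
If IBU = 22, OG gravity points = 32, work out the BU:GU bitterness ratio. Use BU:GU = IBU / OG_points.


BU:GU = 22 / 32

0.6875


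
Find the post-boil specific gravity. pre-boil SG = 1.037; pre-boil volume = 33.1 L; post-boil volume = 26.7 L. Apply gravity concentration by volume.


SG_post = 1 + (SG_pre − 1)·V_pre/V_post
pts_pre = (1.037 − 1)·1000 = 37.0000
pts_post = 37.0000·33.1/26.7 = 45.8689
SG_post = 1 + 45.8689/1000

1.0459


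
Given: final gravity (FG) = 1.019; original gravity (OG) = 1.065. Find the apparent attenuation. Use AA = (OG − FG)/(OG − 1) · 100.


AA = (1.065 − 1.019)/(1.065 − 1) · 100

70.7692 %


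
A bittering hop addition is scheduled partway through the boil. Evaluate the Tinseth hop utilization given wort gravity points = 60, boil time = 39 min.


U = 1.65·0.000125^(GP/1000) · (1 − e^(−0.04·t))/4.15
bigness = 1.65·0.000125^(60/1000) = 0.9623
boil_factor = (1 − e^(−0.04·39))/4.15 = 0.1903
U = 0.9623 · 0.1903

0.1831


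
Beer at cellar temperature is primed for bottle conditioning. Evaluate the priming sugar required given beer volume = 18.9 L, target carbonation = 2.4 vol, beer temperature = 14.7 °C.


residual = 14.695·(0.01821 + 0.09011·e^(−0.04·T));  sugar = (target − residual)·4.0·V
residual = 14.695·(0.01821 + 0.09011·e^(−0.04·14.7)) = 1.0031
sugar = (2.4 − 1.0031)·4.0·18.9

105.6066 g


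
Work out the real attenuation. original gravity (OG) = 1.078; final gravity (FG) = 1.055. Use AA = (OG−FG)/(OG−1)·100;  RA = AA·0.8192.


AA = (1.078 − 1.055)/(1.078 − 1)·100 = 29.4872
RA = 29.4872·0.8192

24.1559 %


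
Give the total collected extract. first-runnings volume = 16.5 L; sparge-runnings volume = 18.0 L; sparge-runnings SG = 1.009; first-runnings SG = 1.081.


total = Σ (SG_i − 1)·1000·V_i
first = (1.081 − 1)·1000·16.5 = 1336.5000
sparge = (1.009 − 1)·1000·18.0 = 162.0000
total = 1336.5000 + 162.0000

1498.5000 gravity·L


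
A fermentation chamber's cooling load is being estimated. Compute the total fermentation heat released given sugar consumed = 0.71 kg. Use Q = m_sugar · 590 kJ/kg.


Q = 0.71 · 590

418.9000 kJ


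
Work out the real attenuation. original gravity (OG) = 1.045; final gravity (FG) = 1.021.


AA = (OG−FG)/(OG−1)·100;  RA = AA·0.8192
AA = (1.045 − 1.021)/(1.045 − 1)·100 = 53.3333
RA = 53.3333·0.8192

43.6907 %


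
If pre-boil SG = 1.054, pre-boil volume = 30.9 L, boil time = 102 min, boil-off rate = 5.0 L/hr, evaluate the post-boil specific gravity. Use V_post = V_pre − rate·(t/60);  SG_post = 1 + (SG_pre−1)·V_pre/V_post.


V_post = 30.9 − 5.0·(102/60) = 22.4000
SG_post = 1 + (1.054 − 1)·30.9/22.4000

1.0745


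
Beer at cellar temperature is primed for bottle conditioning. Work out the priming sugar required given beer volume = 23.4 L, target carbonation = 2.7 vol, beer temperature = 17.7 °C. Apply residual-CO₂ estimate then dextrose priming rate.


residual = 14.695·(0.01821 + 0.09011·e^(−0.04·T));  sugar = (target − residual)·4.0·V
residual = 14.695·(0.01821 + 0.09011·e^(−0.04·17.7)) = 0.9199
sugar = (2.7 − 0.9199)·4.0·23.4

166.6157 g


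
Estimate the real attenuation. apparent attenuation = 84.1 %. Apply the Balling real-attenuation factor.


RA = AA · 0.8192
RA = 84.1 · 0.8192

68.8947 %


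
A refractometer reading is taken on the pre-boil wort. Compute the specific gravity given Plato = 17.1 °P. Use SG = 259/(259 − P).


SG = 259/(259 − 17.1)

1.0707


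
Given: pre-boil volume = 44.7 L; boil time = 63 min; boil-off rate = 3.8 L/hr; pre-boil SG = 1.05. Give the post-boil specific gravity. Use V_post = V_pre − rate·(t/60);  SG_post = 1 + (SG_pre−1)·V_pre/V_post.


V_post = 44.7 − 3.8·(63/60) = 40.7100
SG_post = 1 + (1.05 − 1)·44.7/40.7100

1.0549


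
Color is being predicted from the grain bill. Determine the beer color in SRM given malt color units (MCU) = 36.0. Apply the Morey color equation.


SRM = 1.4922 · MCU^0.6859
SRM = 1.4922 · 36.0^0.6859

17.4299 SRM


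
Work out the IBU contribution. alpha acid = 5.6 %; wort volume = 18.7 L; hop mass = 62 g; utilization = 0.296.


IBU = (α/100)·mass·U·1000 / V
IBU = (5.6/100)·62·0.296·1000 / 18.7

54.9579 IBU


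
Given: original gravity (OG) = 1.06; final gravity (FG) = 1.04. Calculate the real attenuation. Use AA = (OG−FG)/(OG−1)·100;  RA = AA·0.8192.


AA = (1.06 − 1.04)/(1.06 − 1)·100 = 33.3333
RA = 33.3333·0.8192

27.3067 %


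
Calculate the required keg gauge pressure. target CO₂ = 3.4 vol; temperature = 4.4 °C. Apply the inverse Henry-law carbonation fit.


psi = vols/(0.01821 + 0.09011·e^(−0.04·T)) − 14.695
psi = 3.4/(0.01821 + 0.09011·e^(−0.04·4.4)) − 14.695

21.5609 psi


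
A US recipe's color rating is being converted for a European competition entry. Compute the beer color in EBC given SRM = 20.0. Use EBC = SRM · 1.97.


EBC = 20.0 · 1.97

39.4000 EBC


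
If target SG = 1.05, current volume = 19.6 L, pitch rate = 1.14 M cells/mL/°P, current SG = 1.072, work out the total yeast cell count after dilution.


V_w = V·((SG_c−1)/(SG_t−1)−1);  °P = 259 − 259/SG_t;  cells = rate·(V+V_w)·°P
V_w = 19.6·((1.072−1)/(1.05−1)−1) = 8.6240
V_final = 19.6 + 8.6240 = 28.2240
°P = 259 − 259/1.05 = 12.3333
cells = 1.14·28.2240·12.3333

396.8294 billion cells


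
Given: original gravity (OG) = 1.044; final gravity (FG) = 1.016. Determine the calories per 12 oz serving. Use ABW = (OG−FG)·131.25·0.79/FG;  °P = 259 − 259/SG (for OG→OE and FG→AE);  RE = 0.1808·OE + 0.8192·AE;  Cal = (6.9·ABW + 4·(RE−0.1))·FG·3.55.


ABW = (1.044 − 1.016)·131.25·0.79/1.016 = 2.8575
OE = 259 − 259/1.044 = 10.9157 °P
AE = 259 − 259/1.016 = 4.0787 °P
RE = 0.1808·10.9157 + 0.8192·4.0787 = 5.3149 °P
Cal = (6.9·2.8575 + 4·(5.3149−0.1))·1.016·3.55

146.3510 kcal


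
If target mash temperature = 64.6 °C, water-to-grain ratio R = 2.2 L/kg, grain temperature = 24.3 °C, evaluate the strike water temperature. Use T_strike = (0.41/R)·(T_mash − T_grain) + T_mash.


T_strike = (0.41/2.2)·(64.6 − 24.3) + 64.6

72.1105 °C


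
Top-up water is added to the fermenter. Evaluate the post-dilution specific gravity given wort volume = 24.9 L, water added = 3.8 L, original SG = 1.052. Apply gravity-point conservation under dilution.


SG_new = 1 + (SG_old − 1)·V_old/(V_old + V_water)
pts = (1.052 − 1)·1000·24.9/(24.9 + 3.8) = 45.1150
SG_new = 1 + 45.1150/1000

1.0451


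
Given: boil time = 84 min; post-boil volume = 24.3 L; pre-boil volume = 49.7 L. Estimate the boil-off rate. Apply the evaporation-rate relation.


rate = (V_pre − V_post) / (t_min/60)
rate = (49.7 − 24.3) / (84/60)

18.1429 L/hr


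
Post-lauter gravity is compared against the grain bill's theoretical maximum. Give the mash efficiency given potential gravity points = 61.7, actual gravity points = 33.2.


efficiency = actual / potential × 100
efficiency = 33.2 / 61.7 × 100

53.8088 %


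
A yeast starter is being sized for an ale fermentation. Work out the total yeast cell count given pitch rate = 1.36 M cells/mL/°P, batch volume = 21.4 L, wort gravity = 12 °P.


cells (billions) = rate · V_L · °P
cells = 1.36 · 21.4 · 12

349.2480 billion cells


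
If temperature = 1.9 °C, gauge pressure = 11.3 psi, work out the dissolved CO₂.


vols = (P + 14.695)·(0.01821 + 0.09011·e^(−0.04·T))
vols = (11.3 + 14.695)·(0.01821 + 0.09011·e^(−0.04·1.9))

2.6444 volumes


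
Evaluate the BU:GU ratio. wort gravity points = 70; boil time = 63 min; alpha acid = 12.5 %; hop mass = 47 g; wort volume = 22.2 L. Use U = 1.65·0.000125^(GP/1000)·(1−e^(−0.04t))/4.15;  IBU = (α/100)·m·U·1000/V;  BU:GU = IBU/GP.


U = 1.65·0.000125^(70/1000)·(1−e^(−0.04·63))/4.15 = 0.1949
IBU = (12.5/100)·47·0.1949·1000/22.2 = 51.5757
BU:GU = 51.5757/70

0.7368


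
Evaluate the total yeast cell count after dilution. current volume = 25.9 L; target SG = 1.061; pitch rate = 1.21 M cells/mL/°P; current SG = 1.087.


V_w = V·((SG_c−1)/(SG_t−1)−1);  °P = 259 − 259/SG_t;  cells = rate·(V+V_w)·°P
V_w = 25.9·((1.087−1)/(1.061−1)−1) = 11.0393
V_final = 25.9 + 11.0393 = 36.9393
°P = 259 − 259/1.061 = 14.8907
cells = 1.21·36.9393·14.8907

665.5624 billion cells


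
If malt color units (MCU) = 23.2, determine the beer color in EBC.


SRM = 1.4922·MCU^0.6859;  EBC = SRM·1.97
SRM = 1.4922·23.2^0.6859 = 12.8948
EBC = 12.8948·1.97

25.4028 EBC


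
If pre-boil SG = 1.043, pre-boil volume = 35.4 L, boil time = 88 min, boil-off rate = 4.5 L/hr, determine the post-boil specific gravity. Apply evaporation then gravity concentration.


V_post = V_pre − rate·(t/60);  SG_post = 1 + (SG_pre−1)·V_pre/V_post
V_post = 35.4 − 4.5·(88/60) = 28.8000
SG_post = 1 + (1.043 − 1)·35.4/28.8000

1.0529


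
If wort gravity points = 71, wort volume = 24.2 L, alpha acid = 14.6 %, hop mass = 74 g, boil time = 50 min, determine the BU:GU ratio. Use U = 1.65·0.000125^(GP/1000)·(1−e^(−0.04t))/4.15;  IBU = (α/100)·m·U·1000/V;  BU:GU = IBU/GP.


U = 1.65·0.000125^(71/1000)·(1−e^(−0.04·50))/4.15 = 0.1816
IBU = (14.6/100)·74·0.1816·1000/24.2 = 81.0837
BU:GU = 81.0837/71

1.1420


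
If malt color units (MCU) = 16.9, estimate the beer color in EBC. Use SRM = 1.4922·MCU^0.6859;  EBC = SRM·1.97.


SRM = 1.4922·16.9^0.6859 = 10.3761
EBC = 10.3761·1.97

20.4409 EBC


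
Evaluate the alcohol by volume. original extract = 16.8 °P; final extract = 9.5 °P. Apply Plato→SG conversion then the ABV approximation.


SG = 259/(259 − P);  ABV = (OG − FG)·131.25
OG = 259/(259 − 16.8) = 1.0694
FG = 259/(259 − 9.5) = 1.0381
ABV = (1.0694 − 1.0381)·131.25

4.1066 % ABV


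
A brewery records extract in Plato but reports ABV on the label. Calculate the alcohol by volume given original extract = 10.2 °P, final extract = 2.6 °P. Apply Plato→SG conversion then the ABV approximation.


SG = 259/(259 − P);  ABV = (OG − FG)·131.25
OG = 259/(259 − 10.2) = 1.0410
FG = 259/(259 − 2.6) = 1.0101
ABV = (1.0410 − 1.0101)·131.25

4.0499 % ABV


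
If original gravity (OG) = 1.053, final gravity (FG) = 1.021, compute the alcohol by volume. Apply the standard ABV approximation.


ABV = (OG − FG) · 131.25
ABV = (1.053 − 1.021) · 131.25

4.2000 % ABV


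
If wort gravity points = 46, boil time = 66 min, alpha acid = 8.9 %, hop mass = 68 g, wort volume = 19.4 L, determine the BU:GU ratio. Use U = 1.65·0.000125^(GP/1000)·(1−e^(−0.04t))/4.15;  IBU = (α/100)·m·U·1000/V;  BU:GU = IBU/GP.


U = 1.65·0.000125^(46/1000)·(1−e^(−0.04·66))/4.15 = 0.2442
IBU = (8.9/100)·68·0.2442·1000/19.4 = 76.1794
BU:GU = 76.1794/46

1.6561


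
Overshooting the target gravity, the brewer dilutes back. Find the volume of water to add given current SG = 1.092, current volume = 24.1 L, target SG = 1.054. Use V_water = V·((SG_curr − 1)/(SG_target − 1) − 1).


V_water = 24.1·((1.092 − 1)/(1.054 − 1) − 1)

16.9593 L


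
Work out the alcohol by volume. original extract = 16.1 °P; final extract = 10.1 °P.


SG = 259/(259 − P);  ABV = (OG − FG)·131.25
OG = 259/(259 − 16.1) = 1.0663
FG = 259/(259 − 10.1) = 1.0406
ABV = (1.0663 − 1.0406)·131.25

3.3736 % ABV


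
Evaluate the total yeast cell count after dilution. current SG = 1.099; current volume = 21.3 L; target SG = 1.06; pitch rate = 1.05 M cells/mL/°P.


V_w = V·((SG_c−1)/(SG_t−1)−1);  °P = 259 − 259/SG_t;  cells = rate·(V+V_w)·°P
V_w = 21.3·((1.099−1)/(1.06−1)−1) = 13.8450
V_final = 21.3 + 13.8450 = 35.1450
°P = 259 − 259/1.06 = 14.6604
cells = 1.05·35.1450·14.6604

541.0009 billion cells


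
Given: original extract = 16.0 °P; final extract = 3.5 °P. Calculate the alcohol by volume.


SG = 259/(259 − P);  ABV = (OG − FG)·131.25
OG = 259/(259 − 16.0) = 1.0658
FG = 259/(259 − 3.5) = 1.0137
ABV = (1.0658 − 1.0137)·131.25

6.8440 % ABV


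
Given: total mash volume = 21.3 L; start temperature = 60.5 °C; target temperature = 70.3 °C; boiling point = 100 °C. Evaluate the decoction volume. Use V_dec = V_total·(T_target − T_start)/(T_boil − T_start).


V_dec = 21.3·(70.3 − 60.5)/(100 − 60.5)

5.2846 L


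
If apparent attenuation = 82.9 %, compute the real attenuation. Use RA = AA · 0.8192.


RA = 82.9 · 0.8192

67.9117 %


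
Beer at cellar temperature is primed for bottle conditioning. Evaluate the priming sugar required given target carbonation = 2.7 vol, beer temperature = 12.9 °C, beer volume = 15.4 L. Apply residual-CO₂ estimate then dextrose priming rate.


residual = 14.695·(0.01821 + 0.09011·e^(−0.04·T));  sugar = (target − residual)·4.0·V
residual = 14.695·(0.01821 + 0.09011·e^(−0.04·12.9)) = 1.0580
sugar = (2.7 − 1.0580)·4.0·15.4

101.1475 g


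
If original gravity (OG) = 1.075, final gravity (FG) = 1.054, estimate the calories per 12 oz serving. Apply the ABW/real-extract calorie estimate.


ABW = (OG−FG)·131.25·0.79/FG;  °P = 259 − 259/SG (for OG→OE and FG→AE);  RE = 0.1808·OE + 0.8192·AE;  Cal = (6.9·ABW + 4·(RE−0.1))·FG·3.55
ABW = (1.075 − 1.054)·131.25·0.79/1.054 = 2.0659
OE = 259 − 259/1.075 = 18.0698 °P
AE = 259 − 259/1.054 = 13.2694 °P
RE = 0.1808·18.0698 + 0.8192·13.2694 = 14.1373 °P
Cal = (6.9·2.0659 + 4·(14.1373−0.1))·1.054·3.55

263.4305 kcal


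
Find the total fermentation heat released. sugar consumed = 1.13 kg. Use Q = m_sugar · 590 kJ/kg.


Q = 1.13 · 590

666.7000 kJ


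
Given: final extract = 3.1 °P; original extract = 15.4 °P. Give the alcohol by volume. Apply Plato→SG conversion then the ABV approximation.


SG = 259/(259 − P);  ABV = (OG − FG)·131.25
OG = 259/(259 − 15.4) = 1.0632
FG = 259/(259 − 3.1) = 1.0121
ABV = (1.0632 − 1.0121)·131.25

6.7074 % ABV


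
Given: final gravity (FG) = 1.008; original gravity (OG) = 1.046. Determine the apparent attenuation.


AA = (OG − FG)/(OG − 1) · 100
AA = (1.046 − 1.008)/(1.046 − 1) · 100

82.6087 %


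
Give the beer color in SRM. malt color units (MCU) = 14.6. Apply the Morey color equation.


SRM = 1.4922 · MCU^0.6859
SRM = 1.4922 · 14.6^0.6859

9.3855 SRM


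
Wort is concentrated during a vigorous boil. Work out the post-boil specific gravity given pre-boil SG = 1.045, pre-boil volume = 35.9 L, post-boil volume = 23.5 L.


SG_post = 1 + (SG_pre − 1)·V_pre/V_post
pts_pre = (1.045 − 1)·1000 = 45.0000
pts_post = 45.0000·35.9/23.5 = 68.7447
SG_post = 1 + 68.7447/1000

1.0687


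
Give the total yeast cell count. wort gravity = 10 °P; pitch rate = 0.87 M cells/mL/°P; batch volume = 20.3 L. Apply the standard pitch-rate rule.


cells (billions) = rate · V_L · °P
cells = 0.87 · 20.3 · 10

176.6100 billion cells


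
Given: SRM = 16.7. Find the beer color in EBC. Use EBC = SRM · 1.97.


EBC = 16.7 · 1.97

32.8990 EBC


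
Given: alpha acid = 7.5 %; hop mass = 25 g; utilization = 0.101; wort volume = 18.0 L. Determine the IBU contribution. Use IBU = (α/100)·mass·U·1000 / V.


IBU = (7.5/100)·25·0.101·1000 / 18.0

10.5208 IBU


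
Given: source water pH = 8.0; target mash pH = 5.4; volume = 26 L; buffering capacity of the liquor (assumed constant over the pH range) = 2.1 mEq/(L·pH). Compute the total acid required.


acid = buffering capacity · (pH_source − pH_target) · V
acid = 2.1 · (8.0 − 5.4) · 26

141.9600 mEq


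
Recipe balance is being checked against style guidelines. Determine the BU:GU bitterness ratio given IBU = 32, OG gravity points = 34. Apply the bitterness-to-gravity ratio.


BU:GU = IBU / OG_points
BU:GU = 32 / 34

0.9412


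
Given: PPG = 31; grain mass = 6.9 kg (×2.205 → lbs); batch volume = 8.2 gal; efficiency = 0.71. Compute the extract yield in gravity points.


points = lbs × PPG × eff / vol
lbs = 6.9 × 2.205 = 15.2145
points = 15.2145 × 31 × 0.71 / 8.2

40.8379 points


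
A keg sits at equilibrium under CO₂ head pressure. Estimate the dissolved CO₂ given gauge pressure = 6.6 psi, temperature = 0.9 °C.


vols = (P + 14.695)·(0.01821 + 0.09011·e^(−0.04·T))
vols = (6.6 + 14.695)·(0.01821 + 0.09011·e^(−0.04·0.9))

2.2388 volumes


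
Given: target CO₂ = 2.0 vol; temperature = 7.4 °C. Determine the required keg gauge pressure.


psi = vols/(0.01821 + 0.09011·e^(−0.04·T)) − 14.695
psi = 2.0/(0.01821 + 0.09011·e^(−0.04·7.4)) − 14.695

8.7702 psi


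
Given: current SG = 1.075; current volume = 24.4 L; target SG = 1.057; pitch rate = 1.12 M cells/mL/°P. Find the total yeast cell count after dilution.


V_w = V·((SG_c−1)/(SG_t−1)−1);  °P = 259 − 259/SG_t;  cells = rate·(V+V_w)·°P
V_w = 24.4·((1.075−1)/(1.057−1)−1) = 7.7053
V_final = 24.4 + 7.7053 = 32.1053
°P = 259 − 259/1.057 = 13.9669
cells = 1.12·32.1053·13.9669

502.2199 billion cells


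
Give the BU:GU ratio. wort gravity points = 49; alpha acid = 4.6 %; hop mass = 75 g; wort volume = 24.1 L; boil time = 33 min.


U = 1.65·0.000125^(GP/1000)·(1−e^(−0.04t))/4.15;  IBU = (α/100)·m·U·1000/V;  BU:GU = IBU/GP
U = 1.65·0.000125^(49/1000)·(1−e^(−0.04·33))/4.15 = 0.1876
IBU = (4.6/100)·75·0.1876·1000/24.1 = 26.8541
BU:GU = 26.8541/49

0.5480


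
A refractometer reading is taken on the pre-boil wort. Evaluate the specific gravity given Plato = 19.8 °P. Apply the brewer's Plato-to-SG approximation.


SG = 259/(259 − P)
SG = 259/(259 − 19.8)

1.0828


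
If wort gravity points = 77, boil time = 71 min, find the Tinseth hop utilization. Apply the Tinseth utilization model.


U = 1.65·0.000125^(GP/1000) · (1 − e^(−0.04·t))/4.15
bigness = 1.65·0.000125^(77/1000) = 0.8259
boil_factor = (1 − e^(−0.04·71))/4.15 = 0.2269
U = 0.8259 · 0.2269

0.1874


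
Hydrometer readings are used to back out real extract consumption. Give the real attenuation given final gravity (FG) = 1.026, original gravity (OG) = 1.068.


AA = (OG−FG)/(OG−1)·100;  RA = AA·0.8192
AA = (1.068 − 1.026)/(1.068 − 1)·100 = 61.7647
RA = 61.7647·0.8192

50.5976 %


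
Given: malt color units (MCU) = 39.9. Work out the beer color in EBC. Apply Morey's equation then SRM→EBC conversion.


SRM = 1.4922·MCU^0.6859;  EBC = SRM·1.97
SRM = 1.4922·39.9^0.6859 = 18.7040
EBC = 18.7040·1.97

36.8469 EBC


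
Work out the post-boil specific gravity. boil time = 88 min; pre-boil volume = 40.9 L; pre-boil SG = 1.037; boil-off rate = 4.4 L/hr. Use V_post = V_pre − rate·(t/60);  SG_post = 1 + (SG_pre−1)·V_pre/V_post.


V_post = 40.9 − 4.4·(88/60) = 34.4467
SG_post = 1 + (1.037 − 1)·40.9/34.4467

1.0439


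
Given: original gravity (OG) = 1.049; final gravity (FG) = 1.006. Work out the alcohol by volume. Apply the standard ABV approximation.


ABV = (OG − FG) · 131.25
ABV = (1.049 − 1.006) · 131.25

5.6437 % ABV


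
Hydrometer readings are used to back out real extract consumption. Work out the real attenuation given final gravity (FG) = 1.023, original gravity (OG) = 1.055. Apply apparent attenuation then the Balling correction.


AA = (OG−FG)/(OG−1)·100;  RA = AA·0.8192
AA = (1.055 − 1.023)/(1.055 − 1)·100 = 58.1818
RA = 58.1818·0.8192

47.6625 %


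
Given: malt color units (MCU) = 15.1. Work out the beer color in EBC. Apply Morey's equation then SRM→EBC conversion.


SRM = 1.4922·MCU^0.6859;  EBC = SRM·1.97
SRM = 1.4922·15.1^0.6859 = 9.6048
EBC = 9.6048·1.97

18.9214 EBC


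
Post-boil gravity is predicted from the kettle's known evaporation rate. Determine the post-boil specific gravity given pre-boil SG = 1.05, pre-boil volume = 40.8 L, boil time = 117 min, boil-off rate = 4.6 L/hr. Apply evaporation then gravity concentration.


V_post = V_pre − rate·(t/60);  SG_post = 1 + (SG_pre−1)·V_pre/V_post
V_post = 40.8 − 4.6·(117/60) = 31.8300
SG_post = 1 + (1.05 − 1)·40.8/31.8300

1.0641


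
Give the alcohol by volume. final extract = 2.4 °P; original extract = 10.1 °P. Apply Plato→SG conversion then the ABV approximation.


SG = 259/(259 − P);  ABV = (OG − FG)·131.25
OG = 259/(259 − 10.1) = 1.0406
FG = 259/(259 − 2.4) = 1.0094
ABV = (1.0406 − 1.0094)·131.25

4.0983 % ABV


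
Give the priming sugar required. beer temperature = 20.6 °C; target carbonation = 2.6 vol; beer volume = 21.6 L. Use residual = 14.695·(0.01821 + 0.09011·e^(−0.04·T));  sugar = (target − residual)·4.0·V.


residual = 14.695·(0.01821 + 0.09011·e^(−0.04·20.6)) = 0.8485
sugar = (2.6 − 0.8485)·4.0·21.6

151.3320 g


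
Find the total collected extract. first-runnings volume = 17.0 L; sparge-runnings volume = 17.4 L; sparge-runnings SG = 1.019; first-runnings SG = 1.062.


total = Σ (SG_i − 1)·1000·V_i
first = (1.062 − 1)·1000·17.0 = 1054.0000
sparge = (1.019 − 1)·1000·17.4 = 330.6000
total = 1054.0000 + 330.6000

1384.6000 gravity·L


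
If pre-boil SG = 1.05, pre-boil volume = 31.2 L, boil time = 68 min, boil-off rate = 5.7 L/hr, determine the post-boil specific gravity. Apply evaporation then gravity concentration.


V_post = V_pre − rate·(t/60);  SG_post = 1 + (SG_pre−1)·V_pre/V_post
V_post = 31.2 − 5.7·(68/60) = 24.7400
SG_post = 1 + (1.05 − 1)·31.2/24.7400

1.0631


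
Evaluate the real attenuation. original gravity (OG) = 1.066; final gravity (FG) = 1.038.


AA = (OG−FG)/(OG−1)·100;  RA = AA·0.8192
AA = (1.066 − 1.038)/(1.066 − 1)·100 = 42.4242
RA = 42.4242·0.8192

34.7539 %


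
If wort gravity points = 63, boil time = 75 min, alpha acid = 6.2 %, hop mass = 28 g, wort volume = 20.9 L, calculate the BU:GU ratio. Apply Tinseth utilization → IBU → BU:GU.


U = 1.65·0.000125^(GP/1000)·(1−e^(−0.04t))/4.15;  IBU = (α/100)·m·U·1000/V;  BU:GU = IBU/GP
U = 1.65·0.000125^(63/1000)·(1−e^(−0.04·75))/4.15 = 0.2145
IBU = (6.2/100)·28·0.2145·1000/20.9 = 17.8142
BU:GU = 17.8142/63

0.2828


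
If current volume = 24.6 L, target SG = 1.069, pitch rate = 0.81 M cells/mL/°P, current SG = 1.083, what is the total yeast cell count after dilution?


V_w = V·((SG_c−1)/(SG_t−1)−1);  °P = 259 − 259/SG_t;  cells = rate·(V+V_w)·°P
V_w = 24.6·((1.083−1)/(1.069−1)−1) = 4.9913
V_final = 24.6 + 4.9913 = 29.5913
°P = 259 − 259/1.069 = 16.7175
cells = 0.81·29.5913·16.7175

400.7009 billion cells


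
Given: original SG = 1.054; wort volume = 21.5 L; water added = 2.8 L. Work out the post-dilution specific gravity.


SG_new = 1 + (SG_old − 1)·V_old/(V_old + V_water)
pts = (1.054 − 1)·1000·21.5/(21.5 + 2.8) = 47.7778
SG_new = 1 + 47.7778/1000

1.0478


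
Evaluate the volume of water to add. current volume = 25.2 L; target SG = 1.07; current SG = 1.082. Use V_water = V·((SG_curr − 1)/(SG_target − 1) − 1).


V_water = 25.2·((1.082 − 1)/(1.07 − 1) − 1)

4.3200 L


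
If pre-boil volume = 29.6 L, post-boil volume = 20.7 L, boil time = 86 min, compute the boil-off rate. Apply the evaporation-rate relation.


rate = (V_pre − V_post) / (t_min/60)
rate = (29.6 − 20.7) / (86/60)

6.2093 L/hr


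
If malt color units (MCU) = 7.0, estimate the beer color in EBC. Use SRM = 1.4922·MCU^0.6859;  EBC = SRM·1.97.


SRM = 1.4922·7.0^0.6859 = 5.6687
EBC = 5.6687·1.97

11.1672 EBC


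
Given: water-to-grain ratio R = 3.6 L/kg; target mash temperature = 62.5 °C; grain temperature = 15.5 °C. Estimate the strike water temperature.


T_strike = (0.41/R)·(T_mash − T_grain) + T_mash
T_strike = (0.41/3.6)·(62.5 − 15.5) + 62.5

67.8528 °C


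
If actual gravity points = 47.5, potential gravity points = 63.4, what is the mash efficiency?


efficiency = actual / potential × 100
efficiency = 47.5 / 63.4 × 100

74.9211 %


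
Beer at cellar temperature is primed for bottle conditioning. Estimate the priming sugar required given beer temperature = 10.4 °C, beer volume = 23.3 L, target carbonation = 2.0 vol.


residual = 14.695·(0.01821 + 0.09011·e^(−0.04·T));  sugar = (target − residual)·4.0·V
residual = 14.695·(0.01821 + 0.09011·e^(−0.04·10.4)) = 1.1411
sugar = (2.0 − 1.1411)·4.0·23.3

80.0474 g


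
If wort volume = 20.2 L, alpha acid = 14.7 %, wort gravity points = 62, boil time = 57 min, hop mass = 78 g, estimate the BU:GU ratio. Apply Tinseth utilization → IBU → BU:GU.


U = 1.65·0.000125^(GP/1000)·(1−e^(−0.04t))/4.15;  IBU = (α/100)·m·U·1000/V;  BU:GU = IBU/GP
U = 1.65·0.000125^(62/1000)·(1−e^(−0.04·57))/4.15 = 0.2044
IBU = (14.7/100)·78·0.2044·1000/20.2 = 116.0496
BU:GU = 116.0496/62

1.8718


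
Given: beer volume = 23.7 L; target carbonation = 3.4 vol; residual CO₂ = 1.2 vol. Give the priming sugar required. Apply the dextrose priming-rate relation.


sugar = (target − residual)·4.0·V
sugar = (3.4 − 1.2)·4.0·23.7

208.5600 g


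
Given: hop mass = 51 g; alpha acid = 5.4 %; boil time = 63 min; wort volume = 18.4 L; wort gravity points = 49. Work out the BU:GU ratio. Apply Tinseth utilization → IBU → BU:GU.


U = 1.65·0.000125^(GP/1000)·(1−e^(−0.04t))/4.15;  IBU = (α/100)·m·U·1000/V;  BU:GU = IBU/GP
U = 1.65·0.000125^(49/1000)·(1−e^(−0.04·63))/4.15 = 0.2354
IBU = (5.4/100)·51·0.2354·1000/18.4 = 35.2291
BU:GU = 35.2291/49

0.7190


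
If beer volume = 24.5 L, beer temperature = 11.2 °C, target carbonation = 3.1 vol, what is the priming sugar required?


residual = 14.695·(0.01821 + 0.09011·e^(−0.04·T));  sugar = (target − residual)·4.0·V
residual = 14.695·(0.01821 + 0.09011·e^(−0.04·11.2)) = 1.1136
sugar = (3.1 − 1.1136)·4.0·24.5

194.6660 g


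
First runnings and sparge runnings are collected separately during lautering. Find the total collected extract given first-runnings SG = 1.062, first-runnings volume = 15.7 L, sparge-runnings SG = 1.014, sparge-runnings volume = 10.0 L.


total = Σ (SG_i − 1)·1000·V_i
first = (1.062 − 1)·1000·15.7 = 973.4000
sparge = (1.014 − 1)·1000·10.0 = 140.0000
total = 973.4000 + 140.0000

1113.4000 gravity·L


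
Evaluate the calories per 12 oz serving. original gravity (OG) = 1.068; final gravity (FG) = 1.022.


ABW = (OG−FG)·131.25·0.79/FG;  °P = 259 − 259/SG (for OG→OE and FG→AE);  RE = 0.1808·OE + 0.8192·AE;  Cal = (6.9·ABW + 4·(RE−0.1))·FG·3.55
ABW = (1.068 − 1.022)·131.25·0.79/1.022 = 4.6670
OE = 259 − 259/1.068 = 16.4906 °P
AE = 259 − 259/1.022 = 5.5753 °P
RE = 0.1808·16.4906 + 0.8192·5.5753 = 7.5488 °P
Cal = (6.9·4.6670 + 4·(7.5488−0.1))·1.022·3.55

224.9323 kcal


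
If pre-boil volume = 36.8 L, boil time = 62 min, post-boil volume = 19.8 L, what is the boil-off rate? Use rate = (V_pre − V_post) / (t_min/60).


rate = (36.8 − 19.8) / (62/60)

16.4516 L/hr


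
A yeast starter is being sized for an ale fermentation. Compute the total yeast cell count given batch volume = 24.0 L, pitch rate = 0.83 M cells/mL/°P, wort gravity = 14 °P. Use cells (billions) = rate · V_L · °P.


cells = 0.83 · 24.0 · 14

278.8800 billion cells


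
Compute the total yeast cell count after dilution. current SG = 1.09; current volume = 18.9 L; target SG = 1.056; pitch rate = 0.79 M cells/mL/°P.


V_w = V·((SG_c−1)/(SG_t−1)−1);  °P = 259 − 259/SG_t;  cells = rate·(V+V_w)·°P
V_w = 18.9·((1.09−1)/(1.056−1)−1) = 11.4750
V_final = 18.9 + 11.4750 = 30.3750
°P = 259 − 259/1.056 = 13.7348
cells = 0.79·30.3750·13.7348

329.5849 billion cells


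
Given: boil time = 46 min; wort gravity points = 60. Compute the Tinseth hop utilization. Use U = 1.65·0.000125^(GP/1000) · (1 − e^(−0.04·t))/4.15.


bigness = 1.65·0.000125^(60/1000) = 0.9623
boil_factor = (1 − e^(−0.04·46))/4.15 = 0.2027
U = 0.9623 · 0.2027

0.1950


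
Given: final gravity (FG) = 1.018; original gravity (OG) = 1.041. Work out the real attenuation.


AA = (OG−FG)/(OG−1)·100;  RA = AA·0.8192
AA = (1.041 − 1.018)/(1.041 − 1)·100 = 56.0976
RA = 56.0976·0.8192

45.9551 %


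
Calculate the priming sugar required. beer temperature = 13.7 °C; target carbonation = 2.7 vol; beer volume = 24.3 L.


residual = 14.695·(0.01821 + 0.09011·e^(−0.04·T));  sugar = (target − residual)·4.0·V
residual = 14.695·(0.01821 + 0.09011·e^(−0.04·13.7)) = 1.0331
sugar = (2.7 − 1.0331)·4.0·24.3

162.0224 g


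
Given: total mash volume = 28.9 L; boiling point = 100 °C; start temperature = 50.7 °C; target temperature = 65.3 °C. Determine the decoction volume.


V_dec = V_total·(T_target − T_start)/(T_boil − T_start)
V_dec = 28.9·(65.3 − 50.7)/(100 − 50.7)

8.5586 L


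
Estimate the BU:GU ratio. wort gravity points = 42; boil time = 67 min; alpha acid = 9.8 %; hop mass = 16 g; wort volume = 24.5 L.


U = 1.65·0.000125^(GP/1000)·(1−e^(−0.04t))/4.15;  IBU = (α/100)·m·U·1000/V;  BU:GU = IBU/GP
U = 1.65·0.000125^(42/1000)·(1−e^(−0.04·67))/4.15 = 0.2539
IBU = (9.8/100)·16·0.2539·1000/24.5 = 16.2495
BU:GU = 16.2495/42

0.3869


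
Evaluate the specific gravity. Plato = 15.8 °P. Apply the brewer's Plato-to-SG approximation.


SG = 259/(259 − P)
SG = 259/(259 − 15.8)

1.0650


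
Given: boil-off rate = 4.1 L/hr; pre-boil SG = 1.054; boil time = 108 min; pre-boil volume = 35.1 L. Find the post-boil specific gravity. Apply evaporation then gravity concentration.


V_post = V_pre − rate·(t/60);  SG_post = 1 + (SG_pre−1)·V_pre/V_post
V_post = 35.1 − 4.1·(108/60) = 27.7200
SG_post = 1 + (1.054 − 1)·35.1/27.7200

1.0684


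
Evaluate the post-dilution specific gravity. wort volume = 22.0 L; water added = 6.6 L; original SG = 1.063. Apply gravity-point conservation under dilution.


SG_new = 1 + (SG_old − 1)·V_old/(V_old + V_water)
pts = (1.063 − 1)·1000·22.0/(22.0 + 6.6) = 48.4615
SG_new = 1 + 48.4615/1000

1.0485


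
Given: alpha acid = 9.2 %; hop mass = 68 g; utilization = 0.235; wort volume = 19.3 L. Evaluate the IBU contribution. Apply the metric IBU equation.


IBU = (α/100)·mass·U·1000 / V
IBU = (9.2/100)·68·0.235·1000 / 19.3

76.1741 IBU


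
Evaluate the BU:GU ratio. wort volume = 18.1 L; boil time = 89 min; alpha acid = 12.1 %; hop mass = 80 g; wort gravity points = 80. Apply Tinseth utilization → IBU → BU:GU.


U = 1.65·0.000125^(GP/1000)·(1−e^(−0.04t))/4.15;  IBU = (α/100)·m·U·1000/V;  BU:GU = IBU/GP
U = 1.65·0.000125^(80/1000)·(1−e^(−0.04·89))/4.15 = 0.1882
IBU = (12.1/100)·80·0.1882·1000/18.1 = 100.6597
BU:GU = 100.6597/80

1.2582


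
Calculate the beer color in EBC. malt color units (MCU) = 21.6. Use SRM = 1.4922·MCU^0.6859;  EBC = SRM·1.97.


SRM = 1.4922·21.6^0.6859 = 12.2780
EBC = 12.2780·1.97

24.1877 EBC


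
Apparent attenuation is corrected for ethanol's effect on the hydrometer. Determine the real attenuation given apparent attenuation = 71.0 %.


RA = AA · 0.8192
RA = 71.0 · 0.8192

58.1632 %


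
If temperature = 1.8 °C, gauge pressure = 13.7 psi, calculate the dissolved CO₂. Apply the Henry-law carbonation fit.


vols = (P + 14.695)·(0.01821 + 0.09011·e^(−0.04·T))
vols = (13.7 + 14.695)·(0.01821 + 0.09011·e^(−0.04·1.8))

2.8980 volumes


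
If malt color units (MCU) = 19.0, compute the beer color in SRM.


SRM = 1.4922 · MCU^0.6859
SRM = 1.4922 · 19.0^0.6859

11.2441 SRM


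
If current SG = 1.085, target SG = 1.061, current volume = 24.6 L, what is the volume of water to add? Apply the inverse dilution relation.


V_water = V·((SG_curr − 1)/(SG_target − 1) − 1)
V_water = 24.6·((1.085 − 1)/(1.061 − 1) − 1)

9.6787 L


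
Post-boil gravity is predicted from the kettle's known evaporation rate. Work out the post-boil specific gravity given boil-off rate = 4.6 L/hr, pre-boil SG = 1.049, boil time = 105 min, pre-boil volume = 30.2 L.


V_post = V_pre − rate·(t/60);  SG_post = 1 + (SG_pre−1)·V_pre/V_post
V_post = 30.2 − 4.6·(105/60) = 22.1500
SG_post = 1 + (1.049 − 1)·30.2/22.1500

1.0668


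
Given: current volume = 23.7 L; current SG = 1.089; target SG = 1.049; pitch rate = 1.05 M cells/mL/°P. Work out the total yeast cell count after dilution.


V_w = V·((SG_c−1)/(SG_t−1)−1);  °P = 259 − 259/SG_t;  cells = rate·(V+V_w)·°P
V_w = 23.7·((1.089−1)/(1.049−1)−1) = 19.3469
V_final = 23.7 + 19.3469 = 43.0469
°P = 259 − 259/1.049 = 12.0982
cells = 1.05·43.0469·12.0982

546.8295 billion cells


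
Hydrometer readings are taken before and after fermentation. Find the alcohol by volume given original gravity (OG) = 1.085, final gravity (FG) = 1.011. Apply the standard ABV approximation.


ABV = (OG − FG) · 131.25
ABV = (1.085 − 1.011) · 131.25

9.7125 % ABV


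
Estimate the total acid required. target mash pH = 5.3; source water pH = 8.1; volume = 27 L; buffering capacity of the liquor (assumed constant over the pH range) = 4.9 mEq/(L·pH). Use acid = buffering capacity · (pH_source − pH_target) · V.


acid = 4.9 · (8.1 − 5.3) · 27

370.4400 mEq


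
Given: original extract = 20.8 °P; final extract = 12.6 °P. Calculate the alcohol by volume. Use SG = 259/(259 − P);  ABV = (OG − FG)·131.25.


OG = 259/(259 − 20.8) = 1.0873
FG = 259/(259 − 12.6) = 1.0511
ABV = (1.0873 − 1.0511)·131.25

4.7493 % ABV


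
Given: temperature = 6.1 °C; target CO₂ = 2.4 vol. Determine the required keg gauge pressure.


psi = vols/(0.01821 + 0.09011·e^(−0.04·T)) − 14.695
psi = 2.4/(0.01821 + 0.09011·e^(−0.04·6.1)) − 14.695

12.3290 psi


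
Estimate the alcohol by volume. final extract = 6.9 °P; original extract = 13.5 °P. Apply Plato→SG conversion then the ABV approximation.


SG = 259/(259 − P);  ABV = (OG − FG)·131.25
OG = 259/(259 − 13.5) = 1.0550
FG = 259/(259 − 6.9) = 1.0274
ABV = (1.0550 − 1.0274)·131.25

3.6251 % ABV


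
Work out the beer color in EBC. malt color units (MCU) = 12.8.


SRM = 1.4922·MCU^0.6859;  EBC = SRM·1.97
SRM = 1.4922·12.8^0.6859 = 8.5756
EBC = 8.5756·1.97

16.8938 EBC


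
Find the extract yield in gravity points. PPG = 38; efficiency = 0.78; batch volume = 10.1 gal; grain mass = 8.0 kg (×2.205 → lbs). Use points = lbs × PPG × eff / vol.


lbs = 8.0 × 2.205 = 17.6400
points = 17.6400 × 38 × 0.78 / 10.1

51.7673 points


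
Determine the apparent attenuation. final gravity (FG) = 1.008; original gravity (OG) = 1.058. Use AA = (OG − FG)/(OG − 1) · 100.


AA = (1.058 − 1.008)/(1.058 − 1) · 100

86.2069 %


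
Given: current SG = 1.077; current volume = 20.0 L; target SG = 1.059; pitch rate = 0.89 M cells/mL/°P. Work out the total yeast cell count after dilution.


V_w = V·((SG_c−1)/(SG_t−1)−1);  °P = 259 − 259/SG_t;  cells = rate·(V+V_w)·°P
V_w = 20.0·((1.077−1)/(1.059−1)−1) = 6.1017
V_final = 20.0 + 6.1017 = 26.1017
°P = 259 − 259/1.059 = 14.4297
cells = 0.89·26.1017·14.4297

335.2081 billion cells
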